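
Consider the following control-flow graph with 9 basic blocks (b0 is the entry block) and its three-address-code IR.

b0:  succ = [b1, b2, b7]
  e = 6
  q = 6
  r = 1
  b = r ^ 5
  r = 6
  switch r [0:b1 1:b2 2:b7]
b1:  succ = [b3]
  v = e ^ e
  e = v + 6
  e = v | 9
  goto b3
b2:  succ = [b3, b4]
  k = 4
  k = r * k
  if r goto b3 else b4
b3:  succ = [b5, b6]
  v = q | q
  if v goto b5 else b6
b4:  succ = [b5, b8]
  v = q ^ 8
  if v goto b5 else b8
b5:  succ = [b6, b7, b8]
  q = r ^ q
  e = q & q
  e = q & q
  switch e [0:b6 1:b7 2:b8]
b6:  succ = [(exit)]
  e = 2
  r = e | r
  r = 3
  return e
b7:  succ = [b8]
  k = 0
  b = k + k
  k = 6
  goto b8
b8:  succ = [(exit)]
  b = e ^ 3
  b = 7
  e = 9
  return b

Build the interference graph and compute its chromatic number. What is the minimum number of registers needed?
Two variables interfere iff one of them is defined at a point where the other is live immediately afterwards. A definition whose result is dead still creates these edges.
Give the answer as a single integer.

Per-block:
  b0: def={b,e,q,r} ue=∅
  b1: def={e,v} ue={e}
  b2: def={k} ue={r}
  b3: def={v} ue={q}
  b4: def={v} ue={q}
  b5: def={e,q} ue={q,r}
  b6: def={e,r} ue={r}
  b7: def={b,k} ue=∅
  b8: def={b,e} ue={e}

Liveness:
  b0: in=∅ out={e,q,r}
  b1: in={e,q,r} out={q,r}
  b2: in={e,q,r} out={e,q,r}
  b3: in={q,r} out={q,r}
  b4: in={e,q,r} out={e,q,r}
  b5: in={q,r} out={e,r}
  b6: in={r} out=∅
  b7: in={e} out={e}
  b8: in={e} out=∅

Interference:
  b — {e,q}
  e — {b,k,q,r,v}
  k — {e,q,r}
  q — {b,e,k,r,v}
  r — {e,k,q,v}
  v — {e,q,r}

Colouring:
  {e,k,q,r} pairwise interfere (4-clique) ⇒ χ ≥ 4
  assign b→R2 e→R0 k→R3 q→R1 r→R2 v→R3 — no edge inside a register ⇒ χ ≤ 4
  χ = 4

Answer: 4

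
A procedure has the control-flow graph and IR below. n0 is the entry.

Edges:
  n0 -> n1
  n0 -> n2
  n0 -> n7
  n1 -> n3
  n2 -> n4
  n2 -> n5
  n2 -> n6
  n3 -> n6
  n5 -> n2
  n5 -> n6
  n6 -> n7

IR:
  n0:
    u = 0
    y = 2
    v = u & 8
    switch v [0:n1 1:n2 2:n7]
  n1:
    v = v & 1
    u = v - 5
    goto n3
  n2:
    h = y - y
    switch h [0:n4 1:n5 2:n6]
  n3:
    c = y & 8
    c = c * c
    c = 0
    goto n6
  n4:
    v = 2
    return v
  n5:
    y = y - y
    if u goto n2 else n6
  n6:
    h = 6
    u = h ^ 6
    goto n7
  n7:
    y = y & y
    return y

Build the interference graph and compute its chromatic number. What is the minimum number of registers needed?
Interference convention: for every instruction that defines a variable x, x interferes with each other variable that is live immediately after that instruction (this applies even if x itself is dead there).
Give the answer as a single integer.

def/use:
  n0 def {u,v,y} use ∅
  n1 def {u,v} use {v}
  n2 def {h} use {y}
  n3 def {c} use {y}
  n4 def {v} use ∅
  n5 def {y} use {u,y}
  n6 def {h,u} use ∅
  n7 def {y} use {y}

Liveness:
  n0 li=∅ lo={u,v,y}
  n1 li={v,y} lo={y}
  n2 li={u,y} lo={u,y}
  n3 li={y} lo={y}
  n4 li=∅ lo=∅
  n5 li={u,y} lo={u,y}
  n6 li={y} lo={y}
  n7 li={y} lo=∅

Interfere edges:
  c — {y}
  h — {u,y}
  u — {h,v,y}
  v — {u,y}
  y — {c,h,u,v}

Colouring:
  {h,u,y} pairwise interfere (3-clique) ⇒ χ ≥ 3
  3-colouring: R0={y}  R1={c,u}  R2={h,v}
  χ = 3

Answer: 3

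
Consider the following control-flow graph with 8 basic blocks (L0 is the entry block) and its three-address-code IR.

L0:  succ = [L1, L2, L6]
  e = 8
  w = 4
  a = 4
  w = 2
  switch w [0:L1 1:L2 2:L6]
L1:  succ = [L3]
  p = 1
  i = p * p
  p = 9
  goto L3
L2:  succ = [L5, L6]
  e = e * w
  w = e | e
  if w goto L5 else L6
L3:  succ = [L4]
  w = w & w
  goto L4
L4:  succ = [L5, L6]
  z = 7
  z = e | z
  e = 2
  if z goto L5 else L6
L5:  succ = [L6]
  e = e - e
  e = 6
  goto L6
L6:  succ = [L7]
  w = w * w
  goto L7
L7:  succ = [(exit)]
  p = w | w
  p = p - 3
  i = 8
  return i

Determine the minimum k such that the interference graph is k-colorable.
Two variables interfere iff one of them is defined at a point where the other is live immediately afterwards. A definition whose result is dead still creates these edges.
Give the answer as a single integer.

def/use:
  L0: def={a,e,w} ue=∅
  L1: def={i,p} ue=∅
  L2: def={e,w} ue={e,w}
  L3: def={w} ue={w}
  L4: def={e,z} ue={e}
  L5: def={e} ue={e}
  L6: def={w} ue={w}
  L7: def={i,p} ue={w}

Backward fixpoint:
  L0 li=∅ lo={e,w}
  L1 li={e,w} lo={e,w}
  L2 li={e,w} lo={e,w}
  L3 li={e,w} lo={e,w}
  L4 li={e,w} lo={e,w}
  L5 li={e,w} lo={w}
  L6 li={w} lo={w}
  L7 li={w} lo=∅

Interfere edges:
  a↔{e}
  e↔{a,i,p,w,z}
  i↔{e,w}
  p↔{e,w}
  w↔{e,i,p,z}
  z↔{e,w}

Chromatic number:
  clique {e,i,w} ⇒ need ≥ 3
  3-colouring: r0={e}  r1={a,w}  r2={i,p,z}
  χ = 3

Answer: 3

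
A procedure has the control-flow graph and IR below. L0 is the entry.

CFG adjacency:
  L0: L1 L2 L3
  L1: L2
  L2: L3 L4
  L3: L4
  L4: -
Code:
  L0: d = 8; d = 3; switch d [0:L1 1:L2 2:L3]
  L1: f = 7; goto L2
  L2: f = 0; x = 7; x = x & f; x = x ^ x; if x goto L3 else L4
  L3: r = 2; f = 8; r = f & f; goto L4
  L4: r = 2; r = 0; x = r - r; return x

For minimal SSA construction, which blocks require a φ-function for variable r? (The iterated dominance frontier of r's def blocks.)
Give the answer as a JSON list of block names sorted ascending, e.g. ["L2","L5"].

Answer: ["L4"]

Analysis:
idom tree: L1←L0 L2←L0 L3←L0 L4←L0
Join-block Dom:
  L2: preds {L0,L1}: {L0} ∩ {L0,L1} = {L0}; idom=L0
  L3: preds {L0,L2}: {L0} ∩ {L0,L2} = {L0}; idom=L0
  L4: preds {L2,L3}: {L0,L2} ∩ {L0,L3} = {L0}; idom=L0

Frontier:
  L2←L0: walk · to L0
  L2←L1: walk L1 to L0
  L3←L0: walk · to L0
  L3←L2: walk L2 to L0
  L4←L2: walk L2 to L0
  L4←L3: walk L3 to L0
  L0: DF=∅
  L1: DF={L2}
  L2: DF={L3,L4}
  L3: DF={L4}
  L4: DF=∅

φ for r: defs {L3,L4}
  DF⁺ = {L4}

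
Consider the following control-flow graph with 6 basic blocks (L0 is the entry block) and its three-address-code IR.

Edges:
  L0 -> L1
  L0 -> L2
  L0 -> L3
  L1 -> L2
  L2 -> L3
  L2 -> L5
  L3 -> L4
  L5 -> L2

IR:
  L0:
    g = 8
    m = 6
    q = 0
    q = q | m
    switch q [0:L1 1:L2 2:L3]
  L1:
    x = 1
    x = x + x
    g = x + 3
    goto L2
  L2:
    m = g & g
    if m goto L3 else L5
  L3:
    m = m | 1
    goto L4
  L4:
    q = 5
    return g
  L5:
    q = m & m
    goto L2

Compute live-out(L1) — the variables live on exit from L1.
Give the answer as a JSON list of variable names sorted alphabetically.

Block summaries:
  L0 def {g,m,q} use ∅
  L1 def {g,x} use ∅
  L2 def {m} use {g}
  L3 def {m} use {m}
  L4 def {q} use {g}
  L5 def {q} use {m}

Backward fixpoint:
  live L0: ∅→{g,m}
  live L1: ∅→{g}
  live L2: {g}→{g,m}
  live L3: {g,m}→{g}
  live L4: {g}→∅
  live L5: {g,m}→{g}

live-out(L1) = ["g"]

Answer: ["g"]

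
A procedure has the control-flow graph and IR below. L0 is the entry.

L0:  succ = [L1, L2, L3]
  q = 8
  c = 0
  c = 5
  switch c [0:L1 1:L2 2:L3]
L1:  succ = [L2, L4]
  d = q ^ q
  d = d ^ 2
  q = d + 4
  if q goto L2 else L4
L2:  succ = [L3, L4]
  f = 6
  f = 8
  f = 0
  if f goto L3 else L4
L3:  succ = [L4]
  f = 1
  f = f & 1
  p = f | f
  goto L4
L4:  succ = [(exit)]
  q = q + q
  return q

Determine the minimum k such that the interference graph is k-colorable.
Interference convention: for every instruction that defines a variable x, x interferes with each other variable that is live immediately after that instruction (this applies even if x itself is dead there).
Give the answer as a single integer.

Answer: 2

Working:
Block summaries:
  L0: {c,q} / ∅
  L1: {d,q} / {q}
  L2: {f} / ∅
  L3: {f,p} / ∅
  L4: {q} / {q}

Liveness:
  live L0: ∅→{q}
  live L1: {q}→{q}
  live L2: {q}→{q}
  live L3: {q}→{q}
  live L4: {q}→∅

Conflict graph:
  c: {q}
  d: ∅
  f: {q}
  p: {q}
  q: {c,f,p}

Colouring:
  clique {c,q} ⇒ need ≥ 2
  2-colouring: r0={d,q}  r1={c,f,p}
  χ = 2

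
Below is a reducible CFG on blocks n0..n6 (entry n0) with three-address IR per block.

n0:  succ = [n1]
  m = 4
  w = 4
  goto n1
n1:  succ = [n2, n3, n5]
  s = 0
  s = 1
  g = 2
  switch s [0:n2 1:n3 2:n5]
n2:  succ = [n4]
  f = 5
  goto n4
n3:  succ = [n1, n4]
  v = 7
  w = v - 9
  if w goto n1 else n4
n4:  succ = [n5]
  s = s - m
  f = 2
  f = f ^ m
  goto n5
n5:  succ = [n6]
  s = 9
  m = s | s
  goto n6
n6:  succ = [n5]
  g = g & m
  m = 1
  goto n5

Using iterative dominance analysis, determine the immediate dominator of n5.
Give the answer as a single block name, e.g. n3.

idom tree: n1←n0 n2←n1 n3←n1 n4←n1 n5←n1 n6←n5
Dom∩ at merges:
  n1: preds {n0,n3}: {n0} ∩ {n0,n1,n3} = {n0}; idom=n0
  n4: preds {n2,n3}: {n0,n1,n2} ∩ {n0,n1,n3} = {n0,n1}; idom=n1
  n5: preds {n1,n4,n6}: {n0,n1} ∩ {n0,n1,n4} ∩ {n0,n1,n5,n6} = {n0,n1}; idom=n1

idom(n5) = n1

Answer: n1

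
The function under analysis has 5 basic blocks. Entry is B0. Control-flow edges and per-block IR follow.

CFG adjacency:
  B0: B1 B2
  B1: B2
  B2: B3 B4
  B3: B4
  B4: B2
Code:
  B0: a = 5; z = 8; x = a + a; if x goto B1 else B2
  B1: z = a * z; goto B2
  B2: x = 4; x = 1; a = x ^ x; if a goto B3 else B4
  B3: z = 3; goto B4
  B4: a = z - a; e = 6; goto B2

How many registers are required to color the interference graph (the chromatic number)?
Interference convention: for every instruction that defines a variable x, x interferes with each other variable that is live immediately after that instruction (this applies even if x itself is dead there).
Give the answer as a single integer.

def/use:
  B0: def={a,x,z} ue=∅
  B1: def={z} ue={a,z}
  B2: def={a,x} ue=∅
  B3: def={z} ue=∅
  B4: def={a,e} ue={a,z}

Live sets:
  live B0: ∅→{a,z}
  live B1: {a,z}→{z}
  live B2: {z}→{a,z}
  live B3: {a}→{a,z}
  live B4: {a,z}→{z}

Interference:
  a — {x,z}
  e — {z}
  x — {a,z}
  z — {a,e,x}

Colouring:
  {a,x,z} pairwise interfere (3-clique) ⇒ χ ≥ 3
  3-colouring: R0={z}  R1={a,e}  R2={x}
  χ = 3

Answer: 3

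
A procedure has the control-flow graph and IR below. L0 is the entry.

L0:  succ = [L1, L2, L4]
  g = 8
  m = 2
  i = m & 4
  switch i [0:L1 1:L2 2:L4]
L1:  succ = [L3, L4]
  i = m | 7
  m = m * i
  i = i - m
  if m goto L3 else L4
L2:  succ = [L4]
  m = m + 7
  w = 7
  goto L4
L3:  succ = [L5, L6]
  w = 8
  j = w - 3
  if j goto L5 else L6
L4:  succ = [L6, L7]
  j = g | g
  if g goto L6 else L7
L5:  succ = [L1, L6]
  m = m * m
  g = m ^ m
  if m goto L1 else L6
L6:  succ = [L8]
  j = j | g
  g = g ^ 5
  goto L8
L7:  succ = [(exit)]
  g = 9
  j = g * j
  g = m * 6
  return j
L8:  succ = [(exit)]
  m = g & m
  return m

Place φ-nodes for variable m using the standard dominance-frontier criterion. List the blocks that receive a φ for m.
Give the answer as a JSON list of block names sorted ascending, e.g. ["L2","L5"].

Answer: ["L1", "L4", "L6"]

Derivation:
idom tree: L1←L0 L2←L0 L3←L1 L4←L0 L5←L3 L6←L0 L7←L4 L8←L6
Dom∩ at merges:
  L1: preds {L0,L5}: {L0} ∩ {L0,L1,L3,L5} = {L0}; idom=L0
  L4: preds {L0,L1,L2}: {L0} ∩ {L0,L1} ∩ {L0,L2} = {L0}; idom=L0
  L6: preds {L3,L4,L5}: {L0,L1,L3} ∩ {L0,L4} ∩ {L0,L1,L3,L5} = {L0}; idom=L0

DF walk-up:
  L1←L0: walk · to L0
  L1←L5: walk L5→L3→L1 to L0
  L4←L0: walk · to L0
  L4←L1: walk L1 to L0
  L4←L2: walk L2 to L0
  L6←L3: walk L3→L1 to L0
  L6←L4: walk L4 to L0
  L6←L5: walk L5→L3→L1 to L0
  L0: DF=∅
  L1: DF={L1,L4,L6}
  L2: DF={L4}
  L3: DF={L1,L6}
  L4: DF={L6}
  L5: DF={L1,L6}
  L6: DF=∅
  L7: DF=∅
  L8: DF=∅

φ for m: defs {L0,L1,L2,L5,L8}
  DF⁺ = {L1,L4,L6}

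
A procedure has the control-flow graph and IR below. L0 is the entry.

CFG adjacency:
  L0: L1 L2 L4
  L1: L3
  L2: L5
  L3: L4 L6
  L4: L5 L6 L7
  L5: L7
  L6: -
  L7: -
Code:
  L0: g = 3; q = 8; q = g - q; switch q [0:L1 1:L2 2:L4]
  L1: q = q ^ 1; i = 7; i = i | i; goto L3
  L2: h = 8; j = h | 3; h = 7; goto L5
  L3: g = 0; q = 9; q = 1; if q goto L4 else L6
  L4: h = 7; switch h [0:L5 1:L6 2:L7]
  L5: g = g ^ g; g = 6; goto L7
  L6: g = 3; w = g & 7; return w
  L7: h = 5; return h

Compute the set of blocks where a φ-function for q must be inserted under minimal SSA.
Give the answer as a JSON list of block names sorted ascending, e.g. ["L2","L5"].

Answer: ["L4", "L5", "L6", "L7"]

Working:
idom tree: L1←L0 L2←L0 L3←L1 L4←L0 L5←L0 L6←L0 L7←L0
Dom∩ at merges:
  L4: preds {L0,L3}: {L0} ∩ {L0,L1,L3} = {L0}; idom=L0
  L5: preds {L2,L4}: {L0,L2} ∩ {L0,L4} = {L0}; idom=L0
  L6: preds {L3,L4}: {L0,L1,L3} ∩ {L0,L4} = {L0}; idom=L0
  L7: preds {L4,L5}: {L0,L4} ∩ {L0,L5} = {L0}; idom=L0

DF derivation:
  L4←L0: walk · to L0
  L4←L3: walk L3→L1 to L0
  L5←L2: walk L2 to L0
  L5←L4: walk L4 to L0
  L6←L3: walk L3→L1 to L0
  L6←L4: walk L4 to L0
  L7←L4: walk L4 to L0
  L7←L5: walk L5 to L0
  L0 → ∅
  L1 → {L4,L6}
  L2 → {L5}
  L3 → {L4,L6}
  L4 → {L5,L6,L7}
  L5 → {L7}
  L6 → ∅
  L7 → ∅

φ for q: defs {L0,L1,L3}
  DF⁺ = {L4,L5,L6,L7}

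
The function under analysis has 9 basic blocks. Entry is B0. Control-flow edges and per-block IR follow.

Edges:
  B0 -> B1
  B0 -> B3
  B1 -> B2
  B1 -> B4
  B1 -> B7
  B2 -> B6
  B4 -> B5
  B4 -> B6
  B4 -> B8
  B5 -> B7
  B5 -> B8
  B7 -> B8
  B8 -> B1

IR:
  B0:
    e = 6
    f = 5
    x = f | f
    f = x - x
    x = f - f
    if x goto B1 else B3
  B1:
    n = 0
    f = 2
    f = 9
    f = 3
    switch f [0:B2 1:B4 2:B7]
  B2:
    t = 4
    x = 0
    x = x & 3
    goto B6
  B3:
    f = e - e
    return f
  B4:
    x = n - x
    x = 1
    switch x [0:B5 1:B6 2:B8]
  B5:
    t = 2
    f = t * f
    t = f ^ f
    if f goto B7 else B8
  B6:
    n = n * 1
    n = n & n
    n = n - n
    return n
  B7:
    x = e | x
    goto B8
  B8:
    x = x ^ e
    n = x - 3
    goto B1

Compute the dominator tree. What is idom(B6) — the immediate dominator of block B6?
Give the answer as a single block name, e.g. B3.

idom tree: B1←B0 B2←B1 B3←B0 B4←B1 B5←B4 B6←B1 B7←B1 B8←B1
Dom at joins:
  B1: preds {B0,B8}: {B0} ∩ {B0,B1,B8} = {B0}; idom=B0
  B6: preds {B2,B4}: {B0,B1,B2} ∩ {B0,B1,B4} = {B0,B1}; idom=B1
  B7: preds {B1,B5}: {B0,B1} ∩ {B0,B1,B4,B5} = {B0,B1}; idom=B1
  B8: preds {B4,B5,B7}: {B0,B1,B4} ∩ {B0,B1,B4,B5} ∩ {B0,B1,B7} = {B0,B1}; idom=B1

idom(B6) = B1

Answer: B1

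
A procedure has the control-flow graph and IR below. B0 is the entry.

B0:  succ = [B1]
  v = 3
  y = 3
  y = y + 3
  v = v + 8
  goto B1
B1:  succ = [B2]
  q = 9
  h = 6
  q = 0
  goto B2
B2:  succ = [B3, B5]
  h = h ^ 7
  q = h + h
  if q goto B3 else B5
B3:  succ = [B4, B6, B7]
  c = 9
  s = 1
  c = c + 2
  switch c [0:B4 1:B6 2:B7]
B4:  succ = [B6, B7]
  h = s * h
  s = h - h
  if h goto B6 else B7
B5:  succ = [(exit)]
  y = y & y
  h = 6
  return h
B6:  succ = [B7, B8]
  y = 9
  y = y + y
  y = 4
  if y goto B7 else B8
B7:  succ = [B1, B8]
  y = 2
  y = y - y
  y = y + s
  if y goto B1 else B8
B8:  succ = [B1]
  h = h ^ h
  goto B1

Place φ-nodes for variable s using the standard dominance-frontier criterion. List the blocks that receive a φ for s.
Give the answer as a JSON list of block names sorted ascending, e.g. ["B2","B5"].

Answer: ["B1", "B6", "B7", "B8"]

Derivation:
idom tree: B1←B0 B2←B1 B3←B2 B4←B3 B5←B2 B6←B3 B7←B3 B8←B3
Dom∩ at merges:
  B1: preds {B0,B7,B8}: {B0} ∩ {B0,B1,B2,B3,B7} ∩ {B0,B1,B2,B3,B8} = {B0}; idom=B0
  B6: preds {B3,B4}: {B0,B1,B2,B3} ∩ {B0,B1,B2,B3,B4} = {B0,B1,B2,B3}; idom=B3
  B7: preds {B3,B4,B6}: {B0,B1,B2,B3} ∩ {B0,B1,B2,B3,B4} ∩ {B0,B1,B2,B3,B6} = {B0,B1,B2,B3}; idom=B3
  B8: preds {B6,B7}: {B0,B1,B2,B3,B6} ∩ {B0,B1,B2,B3,B7} = {B0,B1,B2,B3}; idom=B3

Frontier:
  join B1 pred B0: · stop@B0
  join B1 pred B7: B7→B3→B2→B1 stop@B0
  join B1 pred B8: B8→B3→B2→B1 stop@B0
  join B6 pred B3: · stop@B3
  join B6 pred B4: B4 stop@B3
  join B7 pred B3: · stop@B3
  join B7 pred B4: B4 stop@B3
  join B7 pred B6: B6 stop@B3
  join B8 pred B6: B6 stop@B3
  join B8 pred B7: B7 stop@B3
  DF(B0)=∅
  DF(B1)={B1}
  DF(B2)={B1}
  DF(B3)={B1}
  DF(B4)={B6,B7}
  DF(B5)=∅
  DF(B6)={B7,B8}
  DF(B7)={B1,B8}
  DF(B8)={B1}

φ for s: defs {B3,B4}
  DF⁺ = {B1,B6,B7,B8}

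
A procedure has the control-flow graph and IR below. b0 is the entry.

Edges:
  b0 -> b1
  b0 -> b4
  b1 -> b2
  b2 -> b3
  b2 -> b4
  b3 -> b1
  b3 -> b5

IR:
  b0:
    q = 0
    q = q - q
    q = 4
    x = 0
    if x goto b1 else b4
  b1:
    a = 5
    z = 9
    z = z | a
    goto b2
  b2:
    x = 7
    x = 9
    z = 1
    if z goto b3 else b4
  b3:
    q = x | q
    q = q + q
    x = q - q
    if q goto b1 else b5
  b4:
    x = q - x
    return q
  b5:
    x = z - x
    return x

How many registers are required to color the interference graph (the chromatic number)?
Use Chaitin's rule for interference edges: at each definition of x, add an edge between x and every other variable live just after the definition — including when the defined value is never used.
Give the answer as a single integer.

Block summaries:
  b0: {q,x} / ∅
  b1: {a,z} / ∅
  b2: {x,z} / ∅
  b3: {q,x} / {q,x}
  b4: {x} / {q,x}
  b5: {x} / {x,z}

Backward fixpoint:
  live b0: ∅→{q,x}
  live b1: {q}→{q}
  live b2: {q}→{q,x,z}
  live b3: {q,x,z}→{q,x,z}
  live b4: {q,x}→∅
  live b5: {x,z}→∅

Interfere edges:
  a: {q,z}
  q: {a,x,z}
  x: {q,z}
  z: {a,q,x}

Chromatic number:
  lower bound: {a,q,z} mutually conflict ⇒ χ ≥ 3
  assign a→c2 q→c0 x→c2 z→c1 — no edge inside a register ⇒ χ ≤ 3
  χ = 3

Answer: 3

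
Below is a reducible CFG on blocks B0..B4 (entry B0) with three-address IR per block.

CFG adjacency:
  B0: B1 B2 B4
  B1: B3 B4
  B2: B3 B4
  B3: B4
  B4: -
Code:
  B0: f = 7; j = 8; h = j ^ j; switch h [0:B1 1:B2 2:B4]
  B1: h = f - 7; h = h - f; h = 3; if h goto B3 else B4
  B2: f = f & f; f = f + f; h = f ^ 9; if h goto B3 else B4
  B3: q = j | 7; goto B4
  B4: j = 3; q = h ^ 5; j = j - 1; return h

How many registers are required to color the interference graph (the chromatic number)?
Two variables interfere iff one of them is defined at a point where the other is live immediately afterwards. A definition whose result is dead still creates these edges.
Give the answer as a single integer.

Block summaries:
  B0: {f,h,j} / ∅
  B1: {h} / {f}
  B2: {f,h} / {f}
  B3: {q} / {j}
  B4: {j,q} / {h}

Liveness:
  B0 li=∅ lo={f,h,j}
  B1 li={f,j} lo={h,j}
  B2 li={f,j} lo={h,j}
  B3 li={h,j} lo={h}
  B4 li={h} lo=∅

Conflict graph:
  f — {h,j}
  h — {f,j,q}
  j — {f,h,q}
  q — {h,j}

Registers:
  clique {f,h,j} ⇒ need ≥ 3
  assign f→r2 h→r0 j→r1 q→r2 — no edge inside a register ⇒ χ ≤ 3
  χ = 3

Answer: 3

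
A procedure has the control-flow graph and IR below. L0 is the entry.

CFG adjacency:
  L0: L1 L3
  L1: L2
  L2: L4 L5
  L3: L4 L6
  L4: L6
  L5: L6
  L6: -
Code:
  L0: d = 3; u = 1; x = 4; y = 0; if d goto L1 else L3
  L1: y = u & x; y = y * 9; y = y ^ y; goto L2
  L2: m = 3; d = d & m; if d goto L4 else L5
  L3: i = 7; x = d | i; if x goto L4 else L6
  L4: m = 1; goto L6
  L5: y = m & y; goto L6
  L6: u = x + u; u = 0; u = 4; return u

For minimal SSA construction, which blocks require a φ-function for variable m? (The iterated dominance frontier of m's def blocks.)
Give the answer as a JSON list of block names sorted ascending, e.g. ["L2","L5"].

idom tree: L1←L0 L2←L1 L3←L0 L4←L0 L5←L2 L6←L0
Join-block Dom:
  L4: preds {L2,L3}: {L0,L1,L2} ∩ {L0,L3} = {L0}; idom=L0
  L6: preds {L3,L4,L5}: {L0,L3} ∩ {L0,L4} ∩ {L0,L1,L2,L5} = {L0}; idom=L0

Frontier:
  L4←L2: walk L2→L1 to L0
  L4←L3: walk L3 to L0
  L6←L3: walk L3 to L0
  L6←L4: walk L4 to L0
  L6←L5: walk L5→L2→L1 to L0
  DF(L0)=∅
  DF(L1)={L4,L6}
  DF(L2)={L4,L6}
  DF(L3)={L4,L6}
  DF(L4)={L6}
  DF(L5)={L6}
  DF(L6)=∅

φ for m: defs {L2,L4}
  DF⁺ = {L4,L6}

Answer: ["L4", "L6"]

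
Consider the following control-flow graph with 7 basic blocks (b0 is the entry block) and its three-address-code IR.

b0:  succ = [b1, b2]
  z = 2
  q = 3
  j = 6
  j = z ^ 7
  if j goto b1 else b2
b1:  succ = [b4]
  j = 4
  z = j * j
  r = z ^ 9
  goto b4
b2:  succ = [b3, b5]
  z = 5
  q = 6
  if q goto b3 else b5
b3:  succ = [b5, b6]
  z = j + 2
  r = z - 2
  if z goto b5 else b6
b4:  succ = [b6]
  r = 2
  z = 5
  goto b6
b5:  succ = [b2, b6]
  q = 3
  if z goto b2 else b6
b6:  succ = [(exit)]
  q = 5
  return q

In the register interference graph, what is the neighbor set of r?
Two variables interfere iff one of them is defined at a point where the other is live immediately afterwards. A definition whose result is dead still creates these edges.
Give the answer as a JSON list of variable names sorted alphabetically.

Answer: ["j", "z"]

Analysis:
def/use:
  b0: def={j,q,z} ue=∅
  b1: def={j,r,z} ue=∅
  b2: def={q,z} ue=∅
  b3: def={r,z} ue={j}
  b4: def={r,z} ue=∅
  b5: def={q} ue={z}
  b6: def={q} ue=∅

Live sets:
  b0 li=∅ lo={j}
  b1 li=∅ lo=∅
  b2 li={j} lo={j,z}
  b3 li={j} lo={j,z}
  b4 li=∅ lo=∅
  b5 li={j,z} lo={j}
  b6 li=∅ lo=∅

Conflict graph:
  j: {q,r,z}
  q: {j,z}
  r: {j,z}
  z: {j,q,r}

N(r) = ["j", "z"]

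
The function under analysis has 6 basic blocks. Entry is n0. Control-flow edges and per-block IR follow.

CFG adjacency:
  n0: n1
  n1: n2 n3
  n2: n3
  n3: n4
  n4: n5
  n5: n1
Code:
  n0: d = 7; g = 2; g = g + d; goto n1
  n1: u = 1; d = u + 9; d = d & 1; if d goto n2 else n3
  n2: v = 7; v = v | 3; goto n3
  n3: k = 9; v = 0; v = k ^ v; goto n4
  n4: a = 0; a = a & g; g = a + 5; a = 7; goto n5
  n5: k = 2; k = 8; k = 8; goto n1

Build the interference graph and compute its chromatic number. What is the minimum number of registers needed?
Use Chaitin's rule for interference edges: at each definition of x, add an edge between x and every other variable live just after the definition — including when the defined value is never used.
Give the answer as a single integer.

Per-block:
  n0: def={d,g} ue=∅
  n1: def={d,u} ue=∅
  n2: def={v} ue=∅
  n3: def={k,v} ue=∅
  n4: def={a,g} ue={g}
  n5: def={k} ue=∅

Liveness:
  n0: in=∅ out={g}
  n1: in={g} out={g}
  n2: in={g} out={g}
  n3: in={g} out={g}
  n4: in={g} out={g}
  n5: in={g} out={g}

Interference:
  a — {g}
  d — {g}
  g — {a,d,k,u,v}
  k — {g,v}
  u — {g}
  v — {g,k}

Registers:
  lower bound: {g,k,v} mutually conflict ⇒ χ ≥ 3
  assign a→c1 d→c1 g→c0 k→c1 u→c1 v→c2 — no edge inside a register ⇒ χ ≤ 3
  χ = 3

Answer: 3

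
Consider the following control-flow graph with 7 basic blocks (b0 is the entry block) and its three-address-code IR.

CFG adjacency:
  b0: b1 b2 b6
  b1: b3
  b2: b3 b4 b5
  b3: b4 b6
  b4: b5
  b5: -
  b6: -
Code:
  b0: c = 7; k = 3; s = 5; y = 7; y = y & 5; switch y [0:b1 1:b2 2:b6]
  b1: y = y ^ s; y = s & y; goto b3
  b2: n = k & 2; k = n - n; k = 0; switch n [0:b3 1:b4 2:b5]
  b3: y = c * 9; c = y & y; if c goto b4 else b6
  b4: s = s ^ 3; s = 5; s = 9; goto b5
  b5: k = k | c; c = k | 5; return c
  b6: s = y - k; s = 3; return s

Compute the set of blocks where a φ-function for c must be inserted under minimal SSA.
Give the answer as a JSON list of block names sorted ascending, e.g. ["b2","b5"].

idom tree: b1←b0 b2←b0 b3←b0 b4←b0 b5←b0 b6←b0
Dom at joins:
  b3: preds {b1,b2}: {b0,b1} ∩ {b0,b2} = {b0}; idom=b0
  b4: preds {b2,b3}: {b0,b2} ∩ {b0,b3} = {b0}; idom=b0
  b5: preds {b2,b4}: {b0,b2} ∩ {b0,b4} = {b0}; idom=b0
  b6: preds {b0,b3}: {b0} ∩ {b0,b3} = {b0}; idom=b0

DF walk-up:
  join b3 pred b1: b1 stop@b0
  join b3 pred b2: b2 stop@b0
  join b4 pred b2: b2 stop@b0
  join b4 pred b3: b3 stop@b0
  join b5 pred b2: b2 stop@b0
  join b5 pred b4: b4 stop@b0
  join b6 pred b0: · stop@b0
  join b6 pred b3: b3 stop@b0
  DF(b0)=∅
  DF(b1)={b3}
  DF(b2)={b3,b4,b5}
  DF(b3)={b4,b6}
  DF(b4)={b5}
  DF(b5)=∅
  DF(b6)=∅

φ for c: defs {b0,b3,b5}
  DF⁺ = {b4,b5,b6}

Answer: ["b4", "b5", "b6"]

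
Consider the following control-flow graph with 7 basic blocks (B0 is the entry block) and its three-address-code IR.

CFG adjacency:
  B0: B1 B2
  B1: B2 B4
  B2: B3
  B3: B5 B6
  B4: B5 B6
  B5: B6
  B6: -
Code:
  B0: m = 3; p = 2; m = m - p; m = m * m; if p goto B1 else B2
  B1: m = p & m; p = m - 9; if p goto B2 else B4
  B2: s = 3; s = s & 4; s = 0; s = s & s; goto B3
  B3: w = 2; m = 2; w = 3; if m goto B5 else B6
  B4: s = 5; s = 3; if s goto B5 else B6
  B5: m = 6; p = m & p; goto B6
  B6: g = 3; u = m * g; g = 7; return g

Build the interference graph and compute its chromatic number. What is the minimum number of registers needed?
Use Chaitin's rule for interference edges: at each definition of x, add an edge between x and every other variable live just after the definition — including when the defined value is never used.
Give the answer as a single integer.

Per-block:
  B0 def {m,p} use ∅
  B1 def {m,p} use {m,p}
  B2 def {s} use ∅
  B3 def {m,w} use ∅
  B4 def {s} use ∅
  B5 def {m,p} use {p}
  B6 def {g,u} use {m}

Liveness:
  live B0: ∅→{m,p}
  live B1: {m,p}→{m,p}
  live B2: {p}→{p}
  live B3: {p}→{m,p}
  live B4: {m,p}→{m,p}
  live B5: {p}→{m}
  live B6: {m}→∅

Interfere edges:
  g — {m}
  m — {g,p,s,w}
  p — {m,s,w}
  s — {m,p}
  u — ∅
  w — {m,p}

Chromatic number:
  lower bound: {m,p,s} mutually conflict ⇒ χ ≥ 3
  assign g→R1 m→R0 p→R1 s→R2 u→R0 w→R2 — no edge inside a register ⇒ χ ≤ 3
  χ = 3

Answer: 3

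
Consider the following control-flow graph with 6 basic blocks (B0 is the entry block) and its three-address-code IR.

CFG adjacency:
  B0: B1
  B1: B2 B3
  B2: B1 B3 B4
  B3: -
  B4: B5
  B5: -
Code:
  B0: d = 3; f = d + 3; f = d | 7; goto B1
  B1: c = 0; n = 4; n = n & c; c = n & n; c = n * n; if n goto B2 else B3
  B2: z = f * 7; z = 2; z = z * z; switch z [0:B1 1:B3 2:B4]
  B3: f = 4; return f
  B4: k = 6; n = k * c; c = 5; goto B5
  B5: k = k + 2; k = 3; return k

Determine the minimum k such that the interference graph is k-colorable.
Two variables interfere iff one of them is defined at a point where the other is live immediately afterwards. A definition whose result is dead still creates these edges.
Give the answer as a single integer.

Answer: 3

Analysis:
Per-block:
  B0: {d,f} / ∅
  B1: {c,n} / ∅
  B2: {z} / {f}
  B3: {f} / ∅
  B4: {c,k,n} / {c}
  B5: {k} / {k}

Backward fixpoint:
  B0 li=∅ lo={f}
  B1 li={f} lo={c,f}
  B2 li={c,f} lo={c,f}
  B3 li=∅ lo=∅
  B4 li={c} lo={k}
  B5 li={k} lo=∅

Conflict graph:
  c↔{f,k,n,z}
  d↔{f}
  f↔{c,d,n,z}
  k↔{c,n}
  n↔{c,f,k}
  z↔{c,f}

Registers:
  clique {c,f,n} ⇒ need ≥ 3
  assign c→R0 d→R0 f→R1 k→R1 n→R2 z→R2 — no edge inside a register ⇒ χ ≤ 3
  χ = 3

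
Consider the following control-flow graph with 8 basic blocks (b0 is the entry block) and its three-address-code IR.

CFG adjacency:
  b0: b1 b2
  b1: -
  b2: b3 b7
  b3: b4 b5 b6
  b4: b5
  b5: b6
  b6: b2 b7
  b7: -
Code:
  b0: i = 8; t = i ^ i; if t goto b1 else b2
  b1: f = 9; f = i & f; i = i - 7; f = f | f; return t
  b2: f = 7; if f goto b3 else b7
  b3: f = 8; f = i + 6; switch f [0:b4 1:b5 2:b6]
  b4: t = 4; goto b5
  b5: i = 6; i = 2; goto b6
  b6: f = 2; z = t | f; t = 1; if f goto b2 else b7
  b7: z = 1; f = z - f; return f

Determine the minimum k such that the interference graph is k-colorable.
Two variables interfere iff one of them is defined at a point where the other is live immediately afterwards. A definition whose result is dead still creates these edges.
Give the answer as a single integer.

Answer: 3

Derivation:
Per-block:
  b0 def {i,t} use ∅
  b1 def {f,i} use {i,t}
  b2 def {f} use ∅
  b3 def {f} use {i}
  b4 def {t} use ∅
  b5 def {i} use ∅
  b6 def {f,t,z} use {t}
  b7 def {f,z} use {f}

Backward fixpoint:
  live b0: ∅→{i,t}
  live b1: {i,t}→∅
  live b2: {i,t}→{f,i,t}
  live b3: {i,t}→{i,t}
  live b4: ∅→{t}
  live b5: {t}→{i,t}
  live b6: {i,t}→{f,i,t}
  live b7: {f}→∅

Interfere edges:
  f↔{i,t,z}
  i↔{f,t,z}
  t↔{f,i}
  z↔{f,i}

Colouring:
  clique {f,i,t} ⇒ need ≥ 3
  assign f→R0 i→R1 t→R2 z→R2 — no edge inside a register ⇒ χ ≤ 3
  χ = 3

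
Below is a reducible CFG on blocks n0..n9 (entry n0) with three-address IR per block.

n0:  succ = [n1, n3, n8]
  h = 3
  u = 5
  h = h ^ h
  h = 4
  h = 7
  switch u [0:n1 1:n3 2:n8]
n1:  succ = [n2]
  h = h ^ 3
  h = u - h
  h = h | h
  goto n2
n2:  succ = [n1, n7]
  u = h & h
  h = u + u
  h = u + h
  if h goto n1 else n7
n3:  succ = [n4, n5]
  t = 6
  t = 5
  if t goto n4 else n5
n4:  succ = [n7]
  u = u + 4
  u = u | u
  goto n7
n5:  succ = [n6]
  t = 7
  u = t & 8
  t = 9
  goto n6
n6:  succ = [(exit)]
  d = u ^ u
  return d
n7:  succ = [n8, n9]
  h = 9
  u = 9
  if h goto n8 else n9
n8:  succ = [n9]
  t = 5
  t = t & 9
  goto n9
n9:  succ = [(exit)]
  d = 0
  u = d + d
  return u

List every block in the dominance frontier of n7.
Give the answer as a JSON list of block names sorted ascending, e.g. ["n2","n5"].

idom tree: n1←n0 n2←n1 n3←n0 n4←n3 n5←n3 n6←n5 n7←n0 n8←n0 n9←n0
Dom∩ at merges:
  n1: preds {n0,n2}: {n0} ∩ {n0,n1,n2} = {n0}; idom=n0
  n7: preds {n2,n4}: {n0,n1,n2} ∩ {n0,n3,n4} = {n0}; idom=n0
  n8: preds {n0,n7}: {n0} ∩ {n0,n7} = {n0}; idom=n0
  n9: preds {n7,n8}: {n0,n7} ∩ {n0,n8} = {n0}; idom=n0

DF derivation:
  join n1 pred n0: · stop@n0
  join n1 pred n2: n2→n1 stop@n0
  join n7 pred n2: n2→n1 stop@n0
  join n7 pred n4: n4→n3 stop@n0
  join n8 pred n0: · stop@n0
  join n8 pred n7: n7 stop@n0
  join n9 pred n7: n7 stop@n0
  join n9 pred n8: n8 stop@n0
  n0: DF=∅
  n1: DF={n1,n7}
  n2: DF={n1,n7}
  n3: DF={n7}
  n4: DF={n7}
  n5: DF=∅
  n6: DF=∅
  n7: DF={n8,n9}
  n8: DF={n9}
  n9: DF=∅

DF(n7) = ["n8", "n9"]

Answer: ["n8", "n9"]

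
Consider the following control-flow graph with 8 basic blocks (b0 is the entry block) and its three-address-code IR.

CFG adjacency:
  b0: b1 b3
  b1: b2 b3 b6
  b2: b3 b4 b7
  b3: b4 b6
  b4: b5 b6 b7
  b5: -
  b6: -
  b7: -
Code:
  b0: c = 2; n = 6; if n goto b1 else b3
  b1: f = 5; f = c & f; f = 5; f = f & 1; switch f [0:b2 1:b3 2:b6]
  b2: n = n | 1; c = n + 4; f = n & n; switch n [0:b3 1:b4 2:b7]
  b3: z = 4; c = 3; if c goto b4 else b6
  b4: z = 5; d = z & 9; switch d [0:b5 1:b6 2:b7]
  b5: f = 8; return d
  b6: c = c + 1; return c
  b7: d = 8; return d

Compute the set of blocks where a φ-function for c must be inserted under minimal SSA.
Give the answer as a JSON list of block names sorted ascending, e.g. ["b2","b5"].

idom tree: b1←b0 b2←b1 b3←b0 b4←b0 b5←b4 b6←b0 b7←b0
Dom∩ at merges:
  b3: preds {b0,b1,b2}: {b0} ∩ {b0,b1} ∩ {b0,b1,b2} = {b0}; idom=b0
  b4: preds {b2,b3}: {b0,b1,b2} ∩ {b0,b3} = {b0}; idom=b0
  b6: preds {b1,b3,b4}: {b0,b1} ∩ {b0,b3} ∩ {b0,b4} = {b0}; idom=b0
  b7: preds {b2,b4}: {b0,b1,b2} ∩ {b0,b4} = {b0}; idom=b0

Frontier:
  join b3 pred b0: · stop@b0
  join b3 pred b1: b1 stop@b0
  join b3 pred b2: b2→b1 stop@b0
  join b4 pred b2: b2→b1 stop@b0
  join b4 pred b3: b3 stop@b0
  join b6 pred b1: b1 stop@b0
  join b6 pred b3: b3 stop@b0
  join b6 pred b4: b4 stop@b0
  join b7 pred b2: b2→b1 stop@b0
  join b7 pred b4: b4 stop@b0
  DF(b0)=∅
  DF(b1)={b3,b4,b6,b7}
  DF(b2)={b3,b4,b7}
  DF(b3)={b4,b6}
  DF(b4)={b6,b7}
  DF(b5)=∅
  DF(b6)=∅
  DF(b7)=∅

φ for c: defs {b0,b2,b3,b6}
  DF⁺ = {b3,b4,b6,b7}

Answer: ["b3", "b4", "b6", "b7"]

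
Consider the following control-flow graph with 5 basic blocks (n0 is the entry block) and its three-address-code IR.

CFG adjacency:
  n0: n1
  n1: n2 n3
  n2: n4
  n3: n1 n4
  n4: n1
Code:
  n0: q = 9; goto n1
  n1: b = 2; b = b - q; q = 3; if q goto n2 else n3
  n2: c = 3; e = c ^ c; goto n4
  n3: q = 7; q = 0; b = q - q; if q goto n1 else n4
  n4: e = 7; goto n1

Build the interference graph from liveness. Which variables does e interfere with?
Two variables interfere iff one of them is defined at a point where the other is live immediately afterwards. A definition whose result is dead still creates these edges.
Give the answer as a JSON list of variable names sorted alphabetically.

Block summaries:
  n0 def {q} use ∅
  n1 def {b,q} use {q}
  n2 def {c,e} use ∅
  n3 def {b,q} use ∅
  n4 def {e} use ∅

Live sets:
  n0 li=∅ lo={q}
  n1 li={q} lo={q}
  n2 li={q} lo={q}
  n3 li=∅ lo={q}
  n4 li={q} lo={q}

Conflict graph:
  b — {q}
  c — {q}
  e — {q}
  q — {b,c,e}

N(e) = ["q"]

Answer: ["q"]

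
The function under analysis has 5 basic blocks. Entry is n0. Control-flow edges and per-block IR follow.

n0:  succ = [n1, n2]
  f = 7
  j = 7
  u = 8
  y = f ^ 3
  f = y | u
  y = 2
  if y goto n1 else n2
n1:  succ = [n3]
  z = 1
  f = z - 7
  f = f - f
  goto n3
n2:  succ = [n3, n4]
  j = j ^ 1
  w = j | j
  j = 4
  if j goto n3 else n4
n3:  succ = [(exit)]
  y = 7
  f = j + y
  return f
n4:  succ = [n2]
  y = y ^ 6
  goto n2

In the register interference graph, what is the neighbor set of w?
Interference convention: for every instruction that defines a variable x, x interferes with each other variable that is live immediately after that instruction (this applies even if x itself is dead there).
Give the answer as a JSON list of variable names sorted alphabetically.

Per-block:
  n0: def={f,j,u,y} ue=∅
  n1: def={f,z} ue=∅
  n2: def={j,w} ue={j}
  n3: def={f,y} ue={j}
  n4: def={y} ue={y}

Liveness:
  live n0: ∅→{j,y}
  live n1: {j}→{j}
  live n2: {j,y}→{j,y}
  live n3: {j}→∅
  live n4: {j,y}→{j,y}

Interfere edges:
  f: {j,u}
  j: {f,u,y,z}
  u: {f,j,y}
  w: {y}
  y: {j,u,w}
  z: {j}

N(w) = ["y"]

Answer: ["y"]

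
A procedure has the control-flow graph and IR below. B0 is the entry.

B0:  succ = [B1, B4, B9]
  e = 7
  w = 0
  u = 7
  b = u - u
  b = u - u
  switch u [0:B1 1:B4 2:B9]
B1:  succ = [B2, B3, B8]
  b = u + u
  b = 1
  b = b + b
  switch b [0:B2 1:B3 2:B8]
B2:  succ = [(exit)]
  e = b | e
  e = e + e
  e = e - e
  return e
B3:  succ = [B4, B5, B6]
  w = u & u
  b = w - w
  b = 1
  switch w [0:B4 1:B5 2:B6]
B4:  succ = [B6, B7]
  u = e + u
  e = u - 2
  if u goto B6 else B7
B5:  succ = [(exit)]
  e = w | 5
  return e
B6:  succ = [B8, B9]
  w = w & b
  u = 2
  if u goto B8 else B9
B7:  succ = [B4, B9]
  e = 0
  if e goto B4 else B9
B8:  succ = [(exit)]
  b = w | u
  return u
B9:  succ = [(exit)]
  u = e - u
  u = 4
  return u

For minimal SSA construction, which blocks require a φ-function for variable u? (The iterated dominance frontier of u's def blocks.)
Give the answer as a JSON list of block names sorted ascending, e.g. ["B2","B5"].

idom tree: B1←B0 B2←B1 B3←B1 B4←B0 B5←B3 B6←B0 B7←B4 B8←B0 B9←B0
Dom∩ at merges:
  B4: preds {B0,B3,B7}: {B0} ∩ {B0,B1,B3} ∩ {B0,B4,B7} = {B0}; idom=B0
  B6: preds {B3,B4}: {B0,B1,B3} ∩ {B0,B4} = {B0}; idom=B0
  B8: preds {B1,B6}: {B0,B1} ∩ {B0,B6} = {B0}; idom=B0
  B9: preds {B0,B6,B7}: {B0} ∩ {B0,B6} ∩ {B0,B4,B7} = {B0}; idom=B0

Frontier:
  B4←B0: walk · to B0
  B4←B3: walk B3→B1 to B0
  B4←B7: walk B7→B4 to B0
  B6←B3: walk B3→B1 to B0
  B6←B4: walk B4 to B0
  B8←B1: walk B1 to B0
  B8←B6: walk B6 to B0
  B9←B0: walk · to B0
  B9←B6: walk B6 to B0
  B9←B7: walk B7→B4 to B0
  DF(B0)=∅
  DF(B1)={B4,B6,B8}
  DF(B2)=∅
  DF(B3)={B4,B6}
  DF(B4)={B4,B6,B9}
  DF(B5)=∅
  DF(B6)={B8,B9}
  DF(B7)={B4,B9}
  DF(B8)=∅
  DF(B9)=∅

φ for u: defs {B0,B4,B6,B9}
  DF⁺ = {B4,B6,B8,B9}

Answer: ["B4", "B6", "B8", "B9"]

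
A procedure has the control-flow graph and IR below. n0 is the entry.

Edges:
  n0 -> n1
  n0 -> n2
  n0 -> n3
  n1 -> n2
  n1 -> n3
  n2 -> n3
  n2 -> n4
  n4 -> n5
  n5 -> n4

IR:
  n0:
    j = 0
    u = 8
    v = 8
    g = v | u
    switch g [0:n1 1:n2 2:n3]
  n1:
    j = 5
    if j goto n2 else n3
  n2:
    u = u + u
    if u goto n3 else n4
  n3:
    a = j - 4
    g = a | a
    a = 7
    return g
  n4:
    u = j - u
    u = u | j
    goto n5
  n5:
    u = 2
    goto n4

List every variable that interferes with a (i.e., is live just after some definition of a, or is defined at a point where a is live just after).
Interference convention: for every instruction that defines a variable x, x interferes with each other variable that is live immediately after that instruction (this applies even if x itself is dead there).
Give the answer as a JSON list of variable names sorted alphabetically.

Per-block:
  n0 def {g,j,u,v} use ∅
  n1 def {j} use ∅
  n2 def {u} use {u}
  n3 def {a,g} use {j}
  n4 def {u} use {j,u}
  n5 def {u} use ∅

Liveness:
  n0 li=∅ lo={j,u}
  n1 li={u} lo={j,u}
  n2 li={j,u} lo={j,u}
  n3 li={j} lo=∅
  n4 li={j,u} lo={j}
  n5 li={j} lo={j,u}

Interfere edges:
  a — {g}
  g — {a,j,u}
  j — {g,u,v}
  u — {g,j,v}
  v — {j,u}

N(a) = ["g"]

Answer: ["g"]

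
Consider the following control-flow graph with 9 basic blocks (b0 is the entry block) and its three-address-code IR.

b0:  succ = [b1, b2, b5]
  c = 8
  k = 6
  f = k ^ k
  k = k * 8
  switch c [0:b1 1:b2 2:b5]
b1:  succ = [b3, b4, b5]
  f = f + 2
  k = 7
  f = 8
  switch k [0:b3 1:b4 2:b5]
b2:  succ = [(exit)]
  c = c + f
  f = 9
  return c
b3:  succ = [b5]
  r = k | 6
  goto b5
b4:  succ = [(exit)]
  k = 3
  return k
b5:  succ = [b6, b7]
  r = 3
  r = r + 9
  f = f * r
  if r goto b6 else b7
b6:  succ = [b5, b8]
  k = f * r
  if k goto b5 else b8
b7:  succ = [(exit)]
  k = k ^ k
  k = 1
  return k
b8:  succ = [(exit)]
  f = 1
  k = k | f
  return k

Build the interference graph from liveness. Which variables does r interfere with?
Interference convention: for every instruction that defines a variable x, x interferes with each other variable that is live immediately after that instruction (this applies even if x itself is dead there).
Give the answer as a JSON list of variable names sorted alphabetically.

Block summaries:
  b0 def {c,f,k} use ∅
  b1 def {f,k} use {f}
  b2 def {c,f} use {c,f}
  b3 def {r} use {k}
  b4 def {k} use ∅
  b5 def {f,r} use {f}
  b6 def {k} use {f,r}
  b7 def {k} use {k}
  b8 def {f,k} use {k}

Liveness:
  b0 li=∅ lo={c,f,k}
  b1 li={f} lo={f,k}
  b2 li={c,f} lo=∅
  b3 li={f,k} lo={f,k}
  b4 li=∅ lo=∅
  b5 li={f,k} lo={f,k,r}
  b6 li={f,r} lo={f,k}
  b7 li={k} lo=∅
  b8 li={k} lo=∅

Conflict graph:
  c: {f,k}
  f: {c,k,r}
  k: {c,f,r}
  r: {f,k}

N(r) = ["f", "k"]

Answer: ["f", "k"]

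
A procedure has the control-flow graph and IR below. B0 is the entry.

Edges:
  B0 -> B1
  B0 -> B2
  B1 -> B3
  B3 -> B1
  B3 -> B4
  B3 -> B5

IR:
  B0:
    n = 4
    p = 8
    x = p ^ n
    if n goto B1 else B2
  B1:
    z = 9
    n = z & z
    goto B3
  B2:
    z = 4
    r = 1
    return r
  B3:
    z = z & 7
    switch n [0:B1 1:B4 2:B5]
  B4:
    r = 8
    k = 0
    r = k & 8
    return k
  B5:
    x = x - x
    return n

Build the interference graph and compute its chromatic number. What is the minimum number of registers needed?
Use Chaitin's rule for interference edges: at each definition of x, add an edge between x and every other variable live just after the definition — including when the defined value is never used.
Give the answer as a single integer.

Block summaries:
  B0: def={n,p,x} ue=∅
  B1: def={n,z} ue=∅
  B2: def={r,z} ue=∅
  B3: def={z} ue={n,z}
  B4: def={k,r} ue=∅
  B5: def={x} ue={n,x}

Live sets:
  B0 li=∅ lo={x}
  B1 li={x} lo={n,x,z}
  B2 li=∅ lo=∅
  B3 li={n,x,z} lo={n,x}
  B4 li=∅ lo=∅
  B5 li={n,x} lo=∅

Interfere edges:
  k — {r}
  n — {p,x,z}
  p — {n}
  r — {k}
  x — {n,z}
  z — {n,x}

Chromatic number:
  lower bound: {n,x,z} mutually conflict ⇒ χ ≥ 3
  assign k→R0 n→R0 p→R1 r→R1 x→R1 z→R2 — no edge inside a register ⇒ χ ≤ 3
  χ = 3

Answer: 3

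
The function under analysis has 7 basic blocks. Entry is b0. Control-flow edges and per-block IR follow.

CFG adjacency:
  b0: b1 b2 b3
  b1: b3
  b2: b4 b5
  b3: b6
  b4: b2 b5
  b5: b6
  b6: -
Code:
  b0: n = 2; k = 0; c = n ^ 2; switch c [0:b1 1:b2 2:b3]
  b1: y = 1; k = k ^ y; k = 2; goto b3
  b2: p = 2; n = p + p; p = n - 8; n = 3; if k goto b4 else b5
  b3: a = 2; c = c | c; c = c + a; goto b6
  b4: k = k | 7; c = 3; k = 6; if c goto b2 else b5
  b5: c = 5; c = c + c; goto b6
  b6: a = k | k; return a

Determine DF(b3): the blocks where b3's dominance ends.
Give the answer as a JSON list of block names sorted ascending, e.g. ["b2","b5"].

idom tree: b1←b0 b2←b0 b3←b0 b4←b2 b5←b2 b6←b0
Join-block Dom:
  b2: preds {b0,b4}: {b0} ∩ {b0,b2,b4} = {b0}; idom=b0
  b3: preds {b0,b1}: {b0} ∩ {b0,b1} = {b0}; idom=b0
  b5: preds {b2,b4}: {b0,b2} ∩ {b0,b2,b4} = {b0,b2}; idom=b2
  b6: preds {b3,b5}: {b0,b3} ∩ {b0,b2,b5} = {b0}; idom=b0

DF derivation:
  b2←b0: walk · to b0
  b2←b4: walk b4→b2 to b0
  b3←b0: walk · to b0
  b3←b1: walk b1 to b0
  b5←b2: walk · to b2
  b5←b4: walk b4 to b2
  b6←b3: walk b3 to b0
  b6←b5: walk b5→b2 to b0
  b0: DF=∅
  b1: DF={b3}
  b2: DF={b2,b6}
  b3: DF={b6}
  b4: DF={b2,b5}
  b5: DF={b6}
  b6: DF=∅

DF(b3) = ["b6"]

Answer: ["b6"]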